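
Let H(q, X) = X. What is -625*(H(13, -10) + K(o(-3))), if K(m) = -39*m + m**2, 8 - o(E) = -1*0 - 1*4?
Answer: 208750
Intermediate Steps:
o(E) = 12 (o(E) = 8 - (-1*0 - 1*4) = 8 - (0 - 4) = 8 - 1*(-4) = 8 + 4 = 12)
K(m) = m**2 - 39*m
-625*(H(13, -10) + K(o(-3))) = -625*(-10 + 12*(-39 + 12)) = -625*(-10 + 12*(-27)) = -625*(-10 - 324) = -625*(-334) = 208750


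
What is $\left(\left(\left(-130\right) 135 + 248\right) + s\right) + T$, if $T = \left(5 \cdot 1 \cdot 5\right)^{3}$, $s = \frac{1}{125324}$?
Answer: $- \frac{210168347}{125324} \approx -1677.0$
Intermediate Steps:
$s = \frac{1}{125324} \approx 7.9793 \cdot 10^{-6}$
$T = 15625$ ($T = \left(5 \cdot 5\right)^{3} = 25^{3} = 15625$)
$\left(\left(\left(-130\right) 135 + 248\right) + s\right) + T = \left(\left(\left(-130\right) 135 + 248\right) + \frac{1}{125324}\right) + 15625 = \left(\left(-17550 + 248\right) + \frac{1}{125324}\right) + 15625 = \left(-17302 + \frac{1}{125324}\right) + 15625 = - \frac{2168355847}{125324} + 15625 = - \frac{210168347}{125324}$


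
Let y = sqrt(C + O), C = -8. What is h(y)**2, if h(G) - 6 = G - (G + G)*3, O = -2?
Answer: (6 - 5*I*sqrt(10))**2 ≈ -214.0 - 189.74*I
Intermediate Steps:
y = I*sqrt(10) (y = sqrt(-8 - 2) = sqrt(-10) = I*sqrt(10) ≈ 3.1623*I)
h(G) = 6 - 5*G (h(G) = 6 + (G - (G + G)*3) = 6 + (G - 2*G*3) = 6 + (G - 6*G) = 6 - 5*G)
h(y)**2 = (6 - 5*I*sqrt(10))**2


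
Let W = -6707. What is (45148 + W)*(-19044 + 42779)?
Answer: 912397135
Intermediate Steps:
(45148 + W)*(-19044 + 42779) = (45148 - 6707)*(-19044 + 42779) = 38441*23735 = 912397135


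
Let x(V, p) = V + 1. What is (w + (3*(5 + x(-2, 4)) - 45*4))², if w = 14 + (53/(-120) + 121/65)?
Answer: 2266236025/97344 ≈ 23281.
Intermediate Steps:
x(V, p) = 1 + V
w = 4811/312 (w = 14 + (53*(-1/120) + 121*(1/65)) = 14 + (-53/120 + 121/65) = 14 + 443/312 = 4811/312 ≈ 15.420)
(w + (3*(5 + x(-2, 4)) - 45*4))² = (4811/312 + (3*(5 + (1 - 2)) - 45*4))² = (4811/312 + (3*(5 - 1) - 180))² = (4811/312 + (3*4 - 180))² = (4811/312 + (12 - 180))² = (4811/312 - 168)² = (-47605/312)² = 2266236025/97344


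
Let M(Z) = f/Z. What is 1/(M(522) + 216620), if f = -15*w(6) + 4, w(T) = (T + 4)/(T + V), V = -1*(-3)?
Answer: 783/169613441 ≈ 4.6164e-6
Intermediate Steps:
V = 3
w(T) = (4 + T)/(3 + T) (w(T) = (T + 4)/(T + 3) = (4 + T)/(3 + T))
f = -38/3 (f = -15*(4 + 6)/(3 + 6) + 4 = -15*10/9 + 4 = -50/3 + 4 = -38/3 ≈ -12.667)
M(Z) = -38/(3*Z)
1/(M(522) + 216620) = 1/(-38/3/522 + 216620) = 1/(-38/3*1/522 + 216620) = 1/(-19/783 + 216620) = 1/(169613441/783) = 783/169613441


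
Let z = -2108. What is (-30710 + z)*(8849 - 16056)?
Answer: 236519326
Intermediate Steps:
(-30710 + z)*(8849 - 16056) = (-30710 - 2108)*(8849 - 16056) = -32818*(-7207) = 236519326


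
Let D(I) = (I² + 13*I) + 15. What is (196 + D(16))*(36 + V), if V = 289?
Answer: 219375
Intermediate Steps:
D(I) = 15 + I² + 13*I
(196 + D(16))*(36 + V) = (196 + (15 + 16² + 13*16))*(36 + 289) = (196 + (15 + 256 + 208))*325 = (196 + 479)*325 = 675*325 = 219375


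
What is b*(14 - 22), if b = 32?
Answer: -256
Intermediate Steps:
b*(14 - 22) = 32*(14 - 22) = 32*(-8) = -256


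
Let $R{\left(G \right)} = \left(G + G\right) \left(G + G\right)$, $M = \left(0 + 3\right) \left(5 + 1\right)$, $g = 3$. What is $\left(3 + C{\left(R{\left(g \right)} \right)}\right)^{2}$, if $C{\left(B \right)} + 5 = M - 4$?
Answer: $144$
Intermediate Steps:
$M = 18$ ($M = 3 \cdot 6 = 18$)
$R{\left(G \right)} = 4 G^{2}$ ($R{\left(G \right)} = 2 G 2 G = 4 G^{2}$)
$C{\left(B \right)} = 9$ ($C{\left(B \right)} = -5 + \left(18 - 4\right) = -5 + 14 = 9$)
$\left(3 + C{\left(R{\left(g \right)} \right)}\right)^{2} = \left(3 + 9\right)^{2} = 12^{2} = 144$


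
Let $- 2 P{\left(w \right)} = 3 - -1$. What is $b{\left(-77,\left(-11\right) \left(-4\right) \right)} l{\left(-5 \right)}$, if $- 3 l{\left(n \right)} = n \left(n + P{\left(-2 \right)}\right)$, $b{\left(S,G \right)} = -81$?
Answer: $945$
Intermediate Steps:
$P{\left(w \right)} = -2$ ($P{\left(w \right)} = - \frac{3 - -1}{2} = - \frac{3 + 1}{2} = \left(- \frac{1}{2}\right) 4 = -2$)
$l{\left(n \right)} = - \frac{n \left(-2 + n\right)}{3}$ ($l{\left(n \right)} = - \frac{n \left(n - 2\right)}{3} = - \frac{n \left(-2 + n\right)}{3}$)
$b{\left(-77,\left(-11\right) \left(-4\right) \right)} l{\left(-5 \right)} = - 81 \cdot \frac{1}{3} \left(-5\right) \left(2 - -5\right) = - 81 \cdot \frac{1}{3} \left(-5\right) \left(2 + 5\right) = - 81 \cdot \frac{1}{3} \left(-5\right) 7 = \left(-81\right) \left(- \frac{35}{3}\right) = 945$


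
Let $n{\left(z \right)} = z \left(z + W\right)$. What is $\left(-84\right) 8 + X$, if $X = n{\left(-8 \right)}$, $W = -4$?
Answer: $-576$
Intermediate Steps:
$n{\left(z \right)} = z \left(-4 + z\right)$ ($n{\left(z \right)} = z \left(z - 4\right) = z \left(-4 + z\right)$)
$X = 96$ ($X = - 8 \left(-4 - 8\right) = \left(-8\right) \left(-12\right) = 96$)
$\left(-84\right) 8 + X = \left(-84\right) 8 + 96 = -672 + 96 = -576$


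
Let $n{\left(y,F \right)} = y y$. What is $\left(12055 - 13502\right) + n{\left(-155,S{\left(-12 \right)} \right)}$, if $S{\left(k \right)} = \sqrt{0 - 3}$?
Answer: $22578$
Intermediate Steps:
$S{\left(k \right)} = i \sqrt{3}$ ($S{\left(k \right)} = \sqrt{-3} = i \sqrt{3}$)
$n{\left(y,F \right)} = y^{2}$
$\left(12055 - 13502\right) + n{\left(-155,S{\left(-12 \right)} \right)} = \left(12055 - 13502\right) + \left(-155\right)^{2} = -1447 + 24025 = 22578$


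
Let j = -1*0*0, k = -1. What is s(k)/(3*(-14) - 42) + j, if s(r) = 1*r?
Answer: 1/84 ≈ 0.011905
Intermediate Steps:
s(r) = r
j = 0 (j = 0*0 = 0)
s(k)/(3*(-14) - 42) + j = -1/(3*(-14) - 42) + 0 = -1/(-42 - 42) + 0 = -1/(-84) + 0 = -1*(-1/84) + 0 = 1/84 + 0 = 1/84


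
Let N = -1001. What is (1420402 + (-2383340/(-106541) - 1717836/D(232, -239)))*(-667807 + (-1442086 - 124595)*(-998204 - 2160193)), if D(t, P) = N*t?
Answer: 21737843465399465643108268625/3092778689 ≈ 7.0286e+18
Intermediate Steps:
D(t, P) = -1001*t
(1420402 + (-2383340/(-106541) - 1717836/D(232, -239)))*(-667807 + (-1442086 - 124595)*(-998204 - 2160193)) = (1420402 + (-2383340/(-106541) - 1717836/((-1001*232))))*(-667807 + (-1442086 - 124595)*(-998204 - 2160193)) = (1420402 + (-2383340*(-1/106541) - 1717836/(-232232)))*(-667807 - 1566681*(-3158397)) = (1420402 + (2383340/106541 - 1717836*(-1/232232)))*(-667807 + 4948200570357) = (1420402 + (2383340/106541 + 429459/58058))*4948199902550 = (1420402 + 184126945039/6185557378)*4948199902550 = (8786162197770995/6185557378)*4948199902550 = 21737843465399465643108268625/3092778689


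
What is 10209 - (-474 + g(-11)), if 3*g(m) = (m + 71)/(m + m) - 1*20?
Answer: 352789/33 ≈ 10691.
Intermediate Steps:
g(m) = -20/3 + (71 + m)/(6*m) (g(m) = ((m + 71)/(m + m) - 1*20)/3 = ((71 + m)/((2*m)) - 20)/3 = ((71 + m)*(1/(2*m)) - 20)/3 = ((71 + m)/(2*m) - 20)/3 = (-20 + (71 + m)/(2*m))/3 = -20/3 + (71 + m)/(6*m))
10209 - (-474 + g(-11)) = 10209 - (-474 + (1/6)*(71 - 39*(-11))/(-11)) = 10209 - (-474 + (1/6)*(-1/11)*(71 + 429)) = 10209 - (-474 + (1/6)*(-1/11)*500) = 10209 - (-474 - 250/33) = 10209 - 1*(-15892/33) = 10209 + 15892/33 = 352789/33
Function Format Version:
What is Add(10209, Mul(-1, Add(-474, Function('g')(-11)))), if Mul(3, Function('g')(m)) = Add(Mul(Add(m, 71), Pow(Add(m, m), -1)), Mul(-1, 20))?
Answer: Rational(352789, 33) ≈ 10691.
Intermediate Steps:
Function('g')(m) = Add(Rational(-20, 3), Mul(Rational(1, 6), Pow(m, -1), Add(71, m))) (Function('g')(m) = Mul(Rational(1, 3), Add(Mul(Add(m, 71), Pow(Add(m, m), -1)), Mul(-1, 20))) = Mul(Rational(1, 3), Add(Mul(Add(71, m), Pow(Mul(2, m), -1)), -20)) = Mul(Rational(1, 3), Add(Mul(Add(71, m), Mul(Rational(1, 2), Pow(m, -1))), -20)) = Mul(Rational(1, 3), Add(Mul(Rational(1, 2), Pow(m, -1), Add(71, m)), -20)) = Mul(Rational(1, 3), Add(-20, Mul(Rational(1, 2), Pow(m, -1), Add(71, m)))) = Add(Rational(-20, 3), Mul(Rational(1, 6), Pow(m, -1), Add(71, m))))
Add(10209, Mul(-1, Add(-474, Function('g')(-11)))) = Add(10209, Mul(-1, Add(-474, Mul(Rational(1, 6), Pow(-11, -1), Add(71, Mul(-39, -11)))))) = Add(10209, Mul(-1, Add(-474, Mul(Rational(1, 6), Rational(-1, 11), Add(71, 429))))) = Add(10209, Mul(-1, Add(-474, Mul(Rational(1, 6), Rational(-1, 11), 500)))) = Add(10209, Mul(-1, Add(-474, Rational(-250, 33)))) = Add(10209, Mul(-1, Rational(-15892, 33))) = Add(10209, Rational(15892, 33)) = Rational(352789, 33)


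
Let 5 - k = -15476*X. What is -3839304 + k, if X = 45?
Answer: -3142879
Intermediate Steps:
k = 696425 (k = 5 - (-15476)*45 = 5 - 1*(-696420) = 5 + 696420 = 696425)
-3839304 + k = -3839304 + 696425 = -3142879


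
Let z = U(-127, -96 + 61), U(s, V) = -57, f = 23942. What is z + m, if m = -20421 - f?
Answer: -44420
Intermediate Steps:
z = -57
m = -44363 (m = -20421 - 1*23942 = -20421 - 23942 = -44363)
z + m = -57 - 44363 = -44420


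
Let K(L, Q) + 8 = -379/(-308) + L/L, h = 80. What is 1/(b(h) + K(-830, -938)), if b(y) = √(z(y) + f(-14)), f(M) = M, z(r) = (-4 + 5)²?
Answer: -547316/4390961 - 94864*I*√13/4390961 ≈ -0.12465 - 0.077896*I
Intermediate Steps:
z(r) = 1 (z(r) = 1² = 1)
K(L, Q) = -1777/308 (K(L, Q) = -8 + (-379/(-308) + L/L) = -8 + (-379*(-1/308) + 1) = -8 + (379/308 + 1) = -8 + 687/308 = -1777/308)
b(y) = I*√13 (b(y) = √(1 - 14) = √(-13) = I*√13)
1/(b(h) + K(-830, -938)) = 1/(I*√13 - 1777/308) = 1/(-1777/308 + I*√13)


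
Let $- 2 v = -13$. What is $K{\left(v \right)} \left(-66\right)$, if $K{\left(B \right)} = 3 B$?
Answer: $-1287$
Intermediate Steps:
$v = \frac{13}{2}$ ($v = \left(- \frac{1}{2}\right) \left(-13\right) = \frac{13}{2} \approx 6.5$)
$K{\left(v \right)} \left(-66\right) = 3 \cdot \frac{13}{2} \left(-66\right) = \frac{39}{2} \left(-66\right) = -1287$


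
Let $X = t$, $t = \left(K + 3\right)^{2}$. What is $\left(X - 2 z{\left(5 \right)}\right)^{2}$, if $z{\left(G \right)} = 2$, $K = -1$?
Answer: $0$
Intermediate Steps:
$t = 4$ ($t = \left(-1 + 3\right)^{2} = 2^{2} = 4$)
$X = 4$
$\left(X - 2 z{\left(5 \right)}\right)^{2} = \left(4 + \left(\left(-2\right) 2 + 0\right)\right)^{2} = \left(4 + \left(-4 + 0\right)\right)^{2} = \left(4 - 4\right)^{2} = 0^{2} = 0$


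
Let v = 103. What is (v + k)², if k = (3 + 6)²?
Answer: 33856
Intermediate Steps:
k = 81 (k = 9² = 81)
(v + k)² = (103 + 81)² = 184² = 33856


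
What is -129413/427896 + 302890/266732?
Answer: 23771707781/28533388968 ≈ 0.83312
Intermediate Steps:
-129413/427896 + 302890/266732 = -129413*1/427896 + 302890*(1/266732) = -129413/427896 + 151445/133366 = 23771707781/28533388968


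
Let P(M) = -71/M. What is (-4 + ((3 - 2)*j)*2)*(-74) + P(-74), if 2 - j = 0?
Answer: 71/74 ≈ 0.95946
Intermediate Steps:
j = 2 (j = 2 - 1*0 = 2 + 0 = 2)
(-4 + ((3 - 2)*j)*2)*(-74) + P(-74) = (-4 + ((3 - 2)*2)*2)*(-74) - 71/(-74) = (-4 + (1*2)*2)*(-74) - 71*(-1/74) = (-4 + 2*2)*(-74) + 71/74 = (-4 + 4)*(-74) + 71/74 = 0*(-74) + 71/74 = 0 + 71/74 = 71/74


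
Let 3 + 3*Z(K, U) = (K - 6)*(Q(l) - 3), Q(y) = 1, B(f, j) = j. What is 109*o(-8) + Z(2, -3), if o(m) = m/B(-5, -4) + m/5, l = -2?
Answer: 679/15 ≈ 45.267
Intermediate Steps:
o(m) = -m/20 (o(m) = m/(-4) + m/5 = m*(-¼) + m*(⅕) = -m/4 + m/5 = -m/20)
Z(K, U) = 3 - 2*K/3 (Z(K, U) = -1 + ((K - 6)*(1 - 3))/3 = -1 + ((-6 + K)*(-2))/3 = -1 + (12 - 2*K)/3 = -1 + (4 - 2*K/3) = 3 - 2*K/3)
109*o(-8) + Z(2, -3) = 109*(-1/20*(-8)) + (3 - ⅔*2) = 109*(⅖) + (3 - 4/3) = 218/5 + 5/3 = 679/15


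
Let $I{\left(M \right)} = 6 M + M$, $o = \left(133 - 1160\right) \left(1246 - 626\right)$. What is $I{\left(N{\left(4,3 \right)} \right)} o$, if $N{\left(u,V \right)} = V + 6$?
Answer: $-40114620$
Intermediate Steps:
$N{\left(u,V \right)} = 6 + V$
$o = -636740$ ($o = \left(-1027\right) 620 = -636740$)
$I{\left(M \right)} = 7 M$
$I{\left(N{\left(4,3 \right)} \right)} o = 7 \left(6 + 3\right) \left(-636740\right) = 7 \cdot 9 \left(-636740\right) = 63 \left(-636740\right) = -40114620$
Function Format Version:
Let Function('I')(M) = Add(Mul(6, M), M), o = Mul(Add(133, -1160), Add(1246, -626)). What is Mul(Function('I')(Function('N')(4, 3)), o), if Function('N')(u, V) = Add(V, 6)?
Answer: -40114620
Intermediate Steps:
Function('N')(u, V) = Add(6, V)
o = -636740 (o = Mul(-1027, 620) = -636740)
Function('I')(M) = Mul(7, M)
Mul(Function('I')(Function('N')(4, 3)), o) = Mul(Mul(7, Add(6, 3)), -636740) = Mul(Mul(7, 9), -636740) = Mul(63, -636740) = -40114620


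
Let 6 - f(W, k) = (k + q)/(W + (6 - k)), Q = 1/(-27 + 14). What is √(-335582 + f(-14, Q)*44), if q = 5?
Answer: I*√3557098614/103 ≈ 579.04*I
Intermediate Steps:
Q = -1/13 (Q = 1/(-13) = -1/13 ≈ -0.076923)
f(W, k) = 6 - (5 + k)/(6 + W - k) (f(W, k) = 6 - (k + 5)/(W + (6 - k)) = 6 - (5 + k)/(6 + W - k))
√(-335582 + f(-14, Q)*44) = √(-335582 + ((31 - 7*(-1/13) + 6*(-14))/(6 - 14 - 1*(-1/13)))*44) = √(-335582 + ((31 + 7/13 - 84)/(6 - 14 + 1/13))*44) = √(-335582 + (-682/13/(-103/13))*44) = √(-335582 - 13/103*(-682/13)*44) = √(-335582 + (682/103)*44) = √(-335582 + 30008/103) = √(-34534938/103) = I*√3557098614/103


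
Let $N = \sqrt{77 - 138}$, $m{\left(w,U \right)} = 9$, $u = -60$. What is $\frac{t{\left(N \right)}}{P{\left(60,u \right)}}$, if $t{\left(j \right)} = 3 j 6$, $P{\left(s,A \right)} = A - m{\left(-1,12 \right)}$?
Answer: $- \frac{6 i \sqrt{61}}{23} \approx - 2.0375 i$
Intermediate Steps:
$P{\left(s,A \right)} = -9 + A$ ($P{\left(s,A \right)} = A - 9 = -9 + A$)
$N = i \sqrt{61}$ ($N = \sqrt{-61} = i \sqrt{61} \approx 7.8102 i$)
$t{\left(j \right)} = 18 j$
$\frac{t{\left(N \right)}}{P{\left(60,u \right)}} = \frac{18 i \sqrt{61}}{-9 - 60} = \frac{18 i \sqrt{61}}{-69} = 18 i \sqrt{61} \left(- \frac{1}{69}\right) = - \frac{6 i \sqrt{61}}{23}$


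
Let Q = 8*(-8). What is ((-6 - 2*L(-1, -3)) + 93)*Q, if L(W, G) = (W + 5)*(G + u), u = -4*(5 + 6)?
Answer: -29632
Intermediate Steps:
u = -44 (u = -4*11 = -44)
L(W, G) = (-44 + G)*(5 + W) (L(W, G) = (W + 5)*(G - 44) = (5 + W)*(-44 + G) = (-44 + G)*(5 + W))
Q = -64
((-6 - 2*L(-1, -3)) + 93)*Q = ((-6 - 2*(-220 - 44*(-1) + 5*(-3) - 3*(-1))) + 93)*(-64) = ((-6 - 2*(-220 + 44 - 15 + 3)) + 93)*(-64) = ((-6 - 2*(-188)) + 93)*(-64) = ((-6 + 376) + 93)*(-64) = (370 + 93)*(-64) = 463*(-64) = -29632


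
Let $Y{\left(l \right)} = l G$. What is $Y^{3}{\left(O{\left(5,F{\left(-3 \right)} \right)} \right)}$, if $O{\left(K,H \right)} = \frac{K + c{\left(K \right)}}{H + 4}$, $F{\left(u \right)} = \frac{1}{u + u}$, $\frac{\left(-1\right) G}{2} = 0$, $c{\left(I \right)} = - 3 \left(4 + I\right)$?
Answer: $0$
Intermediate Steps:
$c{\left(I \right)} = -12 - 3 I$
$G = 0$ ($G = \left(-2\right) 0 = 0$)
$F{\left(u \right)} = \frac{1}{2 u}$
$O{\left(K,H \right)} = \frac{-12 - 2 K}{4 + H}$ ($O{\left(K,H \right)} = \frac{K - \left(12 + 3 K\right)}{H + 4} = \frac{-12 - 2 K}{4 + H}$)
$Y{\left(l \right)} = 0$ ($Y{\left(l \right)} = l 0 = 0$)
$Y^{3}{\left(O{\left(5,F{\left(-3 \right)} \right)} \right)} = 0^{3} = 0$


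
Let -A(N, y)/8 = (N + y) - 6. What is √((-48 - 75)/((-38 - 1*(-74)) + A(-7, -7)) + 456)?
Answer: 3*√9917/14 ≈ 21.339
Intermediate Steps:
A(N, y) = 48 - 8*N - 8*y (A(N, y) = -8*((N + y) - 6) = -8*(-6 + N + y) = 48 - 8*N - 8*y)
√((-48 - 75)/((-38 - 1*(-74)) + A(-7, -7)) + 456) = √((-48 - 75)/((-38 - 1*(-74)) + (48 - 8*(-7) - 8*(-7))) + 456) = √(-123/((-38 + 74) + (48 + 56 + 56)) + 456) = √(-123/(36 + 160) + 456) = √(-123/196 + 456) = √(89253/196) = 3*√9917/14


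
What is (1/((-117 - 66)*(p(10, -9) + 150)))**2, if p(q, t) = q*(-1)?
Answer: 1/656384400 ≈ 1.5235e-9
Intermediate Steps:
p(q, t) = -q
(1/((-117 - 66)*(p(10, -9) + 150)))**2 = (1/((-117 - 66)*(-1*10 + 150)))**2 = (1/(-183*(-10 + 150)))**2 = (1/(-183*140))**2 = (1/(-25620))**2 = (-1/25620)**2 = 1/656384400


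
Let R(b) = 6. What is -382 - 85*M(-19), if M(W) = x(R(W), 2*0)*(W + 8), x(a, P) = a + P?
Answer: 5228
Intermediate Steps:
x(a, P) = P + a
M(W) = 48 + 6*W (M(W) = (2*0 + 6)*(W + 8) = (0 + 6)*(8 + W) = 6*(8 + W) = 48 + 6*W)
-382 - 85*M(-19) = -382 - 85*(48 + 6*(-19)) = -382 - 85*(48 - 114) = -382 - 85*(-66) = -382 + 5610 = 5228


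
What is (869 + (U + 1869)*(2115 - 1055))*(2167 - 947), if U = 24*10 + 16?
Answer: 2749110180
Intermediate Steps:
U = 256 (U = 240 + 16 = 256)
(869 + (U + 1869)*(2115 - 1055))*(2167 - 947) = (869 + (256 + 1869)*(2115 - 1055))*(2167 - 947) = (869 + 2125*1060)*1220 = (869 + 2252500)*1220 = 2253369*1220 = 2749110180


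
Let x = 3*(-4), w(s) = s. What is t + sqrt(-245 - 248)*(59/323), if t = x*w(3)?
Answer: -36 + 59*I*sqrt(493)/323 ≈ -36.0 + 4.0558*I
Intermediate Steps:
x = -12
t = -36 (t = -12*3 = -36)
t + sqrt(-245 - 248)*(59/323) = -36 + sqrt(-245 - 248)*(59/323) = -36 + sqrt(-493)*(59*(1/323)) = -36 + (I*sqrt(493))*(59/323) = -36 + 59*I*sqrt(493)/323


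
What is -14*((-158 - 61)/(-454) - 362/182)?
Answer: 62245/2951 ≈ 21.093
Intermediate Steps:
-14*((-158 - 61)/(-454) - 362/182) = -14*(-219*(-1/454) - 362*1/182) = -14*(219/454 - 181/91) = -14*(-62245/41314) = 62245/2951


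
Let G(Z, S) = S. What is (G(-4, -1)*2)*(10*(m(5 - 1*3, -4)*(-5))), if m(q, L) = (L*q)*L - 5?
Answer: 2700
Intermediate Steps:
m(q, L) = -5 + q*L**2 (m(q, L) = q*L**2 - 5 = -5 + q*L**2)
(G(-4, -1)*2)*(10*(m(5 - 1*3, -4)*(-5))) = (-1*2)*(10*((-5 + (5 - 1*3)*(-4)**2)*(-5))) = -20*(-5 + (5 - 3)*16)*(-5) = -20*(-5 + 2*16)*(-5) = -20*(-5 + 32)*(-5) = -20*27*(-5) = -20*(-135) = -2*(-1350) = 2700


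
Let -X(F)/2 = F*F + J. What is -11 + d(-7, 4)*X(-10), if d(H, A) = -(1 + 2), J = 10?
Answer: 649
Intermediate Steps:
X(F) = -20 - 2*F² (X(F) = -2*(F*F + 10) = -2*(F² + 10) = -2*(10 + F²) = -20 - 2*F²)
d(H, A) = -3 (d(H, A) = -1*3 = -3)
-11 + d(-7, 4)*X(-10) = -11 - 3*(-20 - 2*(-10)²) = -11 - 3*(-20 - 2*100) = -11 - 3*(-20 - 200) = -11 - 3*(-220) = -11 + 660 = 649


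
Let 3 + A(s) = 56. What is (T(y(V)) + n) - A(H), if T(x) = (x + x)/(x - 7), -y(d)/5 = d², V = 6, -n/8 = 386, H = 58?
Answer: -587007/187 ≈ -3139.1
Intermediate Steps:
n = -3088 (n = -8*386 = -3088)
A(s) = 53 (A(s) = -3 + 56 = 53)
y(d) = -5*d²
T(x) = 2*x/(-7 + x) (T(x) = (2*x)/(-7 + x) = 2*x/(-7 + x))
(T(y(V)) + n) - A(H) = (2*(-5*6²)/(-7 - 5*6²) - 3088) - 1*53 = (2*(-5*36)/(-7 - 5*36) - 3088) - 53 = (2*(-180)/(-7 - 180) - 3088) - 53 = (2*(-180)/(-187) - 3088) - 53 = (2*(-180)*(-1/187) - 3088) - 53 = (360/187 - 3088) - 53 = -577096/187 - 53 = -587007/187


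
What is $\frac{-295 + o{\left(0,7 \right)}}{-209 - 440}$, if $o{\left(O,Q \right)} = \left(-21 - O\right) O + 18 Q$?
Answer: $\frac{169}{649} \approx 0.2604$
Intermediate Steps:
$o{\left(O,Q \right)} = 18 Q + O \left(-21 - O\right)$ ($o{\left(O,Q \right)} = O \left(-21 - O\right) + 18 Q = 18 Q + O \left(-21 - O\right)$)
$\frac{-295 + o{\left(0,7 \right)}}{-209 - 440} = \frac{-295 - -126}{-209 - 440} = \frac{-295 + \left(\left(-1\right) 0 + 0 + 126\right)}{-649} = \left(-295 + \left(0 + 0 + 126\right)\right) \left(- \frac{1}{649}\right) = \left(-295 + 126\right) \left(- \frac{1}{649}\right) = \left(-169\right) \left(- \frac{1}{649}\right) = \frac{169}{649}$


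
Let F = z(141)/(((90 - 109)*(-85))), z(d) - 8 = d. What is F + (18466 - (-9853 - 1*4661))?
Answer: 53262849/1615 ≈ 32980.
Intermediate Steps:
z(d) = 8 + d
F = 149/1615 (F = (8 + 141)/(((90 - 109)*(-85))) = 149/((-19*(-85))) = 149/1615 ≈ 0.092260)
F + (18466 - (-9853 - 1*4661)) = 149/1615 + (18466 - (-9853 - 1*4661)) = 149/1615 + (18466 - (-9853 - 4661)) = 149/1615 + (18466 - 1*(-14514)) = 149/1615 + (18466 + 14514) = 149/1615 + 32980 = 53262849/1615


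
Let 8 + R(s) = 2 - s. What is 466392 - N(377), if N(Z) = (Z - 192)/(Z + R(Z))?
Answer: 2798537/6 ≈ 4.6642e+5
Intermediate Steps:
R(s) = -6 - s (R(s) = -8 + (2 - s) = -6 - s)
N(Z) = 32 - Z/6 (N(Z) = (Z - 192)/(Z + (-6 - Z)) = (-192 + Z)/(-6) = (-192 + Z)*(-⅙) = 32 - Z/6)
466392 - N(377) = 466392 - (32 - ⅙*377) = 466392 - (32 - 377/6) = 466392 - 1*(-185/6) = 466392 + 185/6 = 2798537/6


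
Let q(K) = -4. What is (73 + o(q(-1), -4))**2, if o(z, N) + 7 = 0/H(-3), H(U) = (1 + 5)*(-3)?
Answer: 4356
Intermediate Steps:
H(U) = -18 (H(U) = 6*(-3) = -18)
o(z, N) = -7 (o(z, N) = -7 + 0/(-18) = -7 + 0*(-1/18) = -7 + 0 = -7)
(73 + o(q(-1), -4))**2 = (73 - 7)**2 = 66**2 = 4356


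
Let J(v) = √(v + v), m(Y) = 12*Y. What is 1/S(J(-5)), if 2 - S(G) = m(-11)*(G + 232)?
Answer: 15313/469063058 - 33*I*√10/234531529 ≈ 3.2646e-5 - 4.4495e-7*I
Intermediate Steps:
J(v) = √2*√v (J(v) = √(2*v) = √2*√v)
S(G) = 30626 + 132*G (S(G) = 2 - 12*(-11)*(G + 232) = 2 - (-132)*(232 + G) = 2 - (-30624 - 132*G) = 2 + (30624 + 132*G) = 30626 + 132*G)
1/S(J(-5)) = 1/(30626 + 132*(√2*√(-5))) = 1/(30626 + 132*(√2*(I*√5))) = 1/(30626 + 132*(I*√10)) = 1/(30626 + 132*I*√10)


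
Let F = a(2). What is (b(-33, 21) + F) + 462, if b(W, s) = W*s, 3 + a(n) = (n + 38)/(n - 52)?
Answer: -1174/5 ≈ -234.80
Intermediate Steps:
a(n) = -3 + (38 + n)/(-52 + n) (a(n) = -3 + (n + 38)/(n - 52) = -3 + (38 + n)/(-52 + n))
F = -19/5 (F = 2*(97 - 1*2)/(-52 + 2) = 2*(97 - 2)/(-50) = 2*(-1/50)*95 = -19/5 ≈ -3.8000)
(b(-33, 21) + F) + 462 = (-33*21 - 19/5) + 462 = (-693 - 19/5) + 462 = -3484/5 + 462 = -1174/5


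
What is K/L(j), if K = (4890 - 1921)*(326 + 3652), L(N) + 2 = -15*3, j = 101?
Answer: -11810682/47 ≈ -2.5129e+5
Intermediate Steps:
L(N) = -47 (L(N) = -2 - 15*3 = -2 - 45 = -47)
K = 11810682 (K = 2969*3978 = 11810682)
K/L(j) = 11810682/(-47) = 11810682*(-1/47) = -11810682/47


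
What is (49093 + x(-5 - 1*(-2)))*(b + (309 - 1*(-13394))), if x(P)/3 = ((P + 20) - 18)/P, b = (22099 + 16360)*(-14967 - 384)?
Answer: -28983644712164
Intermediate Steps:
b = -590384109 (b = 38459*(-15351) = -590384109)
x(P) = 3*(2 + P)/P (x(P) = 3*(((P + 20) - 18)/P) = 3*(((20 + P) - 18)/P) = 3*((2 + P)/P) = 3*(2 + P)/P)
(49093 + x(-5 - 1*(-2)))*(b + (309 - 1*(-13394))) = (49093 + (3 + 6/(-5 - 1*(-2))))*(-590384109 + (309 - 1*(-13394))) = (49093 + (3 + 6/(-5 + 2)))*(-590384109 + (309 + 13394)) = (49093 + (3 + 6/(-3)))*(-590384109 + 13703) = (49093 + (3 + 6*(-⅓)))*(-590370406) = (49093 + (3 - 2))*(-590370406) = (49093 + 1)*(-590370406) = 49094*(-590370406) = -28983644712164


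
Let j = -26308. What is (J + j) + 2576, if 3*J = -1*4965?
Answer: -25387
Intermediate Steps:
J = -1655 (J = (-1*4965)/3 = (⅓)*(-4965) = -1655)
(J + j) + 2576 = (-1655 - 26308) + 2576 = -27963 + 2576 = -25387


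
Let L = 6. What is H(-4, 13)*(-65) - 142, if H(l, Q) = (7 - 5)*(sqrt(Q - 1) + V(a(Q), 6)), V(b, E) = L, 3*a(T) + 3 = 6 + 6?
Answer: -922 - 260*sqrt(3) ≈ -1372.3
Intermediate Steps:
a(T) = 3 (a(T) = -1 + (6 + 6)/3 = -1 + (1/3)*12 = -1 + 4 = 3)
V(b, E) = 6
H(l, Q) = 12 + 2*sqrt(-1 + Q) (H(l, Q) = (7 - 5)*(sqrt(Q - 1) + 6) = 2*(sqrt(-1 + Q) + 6) = 2*(6 + sqrt(-1 + Q)) = 12 + 2*sqrt(-1 + Q))
H(-4, 13)*(-65) - 142 = (12 + 2*sqrt(-1 + 13))*(-65) - 142 = (12 + 2*sqrt(12))*(-65) - 142 = (12 + 2*(2*sqrt(3)))*(-65) - 142 = (12 + 4*sqrt(3))*(-65) - 142 = (-780 - 260*sqrt(3)) - 142 = -922 - 260*sqrt(3)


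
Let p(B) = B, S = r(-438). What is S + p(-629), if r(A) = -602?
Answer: -1231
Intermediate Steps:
S = -602
S + p(-629) = -602 - 629 = -1231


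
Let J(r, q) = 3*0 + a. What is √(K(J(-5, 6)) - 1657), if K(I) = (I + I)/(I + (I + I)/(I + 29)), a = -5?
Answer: I*√279721/13 ≈ 40.684*I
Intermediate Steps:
J(r, q) = -5 (J(r, q) = 3*0 - 5 = 0 - 5 = -5)
K(I) = 2*I/(I + 2*I/(29 + I)) (K(I) = (2*I)/(I + (2*I)/(29 + I)) = (2*I)/(I + 2*I/(29 + I)) = 2*I/(I + 2*I/(29 + I)))
√(K(J(-5, 6)) - 1657) = √(2*(29 - 5)/(31 - 5) - 1657) = √(2*24/26 - 1657) = √(2*(1/26)*24 - 1657) = √(24/13 - 1657) = √(-21517/13) = I*√279721/13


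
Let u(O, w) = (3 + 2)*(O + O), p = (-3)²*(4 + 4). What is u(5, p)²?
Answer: 2500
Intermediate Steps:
p = 72 (p = 9*8 = 72)
u(O, w) = 10*O (u(O, w) = 5*(2*O) = 10*O)
u(5, p)² = (10*5)² = 50² = 2500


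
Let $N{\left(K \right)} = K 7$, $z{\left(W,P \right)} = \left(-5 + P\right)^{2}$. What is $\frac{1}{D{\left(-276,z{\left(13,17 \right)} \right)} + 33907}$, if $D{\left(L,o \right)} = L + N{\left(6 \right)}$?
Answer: $\frac{1}{33673} \approx 2.9697 \cdot 10^{-5}$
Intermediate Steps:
$N{\left(K \right)} = 7 K$
$D{\left(L,o \right)} = 42 + L$ ($D{\left(L,o \right)} = L + 7 \cdot 6 = L + 42 = 42 + L$)
$\frac{1}{D{\left(-276,z{\left(13,17 \right)} \right)} + 33907} = \frac{1}{\left(42 - 276\right) + 33907} = \frac{1}{-234 + 33907} = \frac{1}{33673}$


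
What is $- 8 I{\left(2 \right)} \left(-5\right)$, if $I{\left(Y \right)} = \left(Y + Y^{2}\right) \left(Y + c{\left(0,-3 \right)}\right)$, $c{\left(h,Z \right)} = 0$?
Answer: $480$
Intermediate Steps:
$I{\left(Y \right)} = Y \left(Y + Y^{2}\right)$ ($I{\left(Y \right)} = \left(Y + Y^{2}\right) \left(Y + 0\right) = \left(Y + Y^{2}\right) Y = Y \left(Y + Y^{2}\right)$)
$- 8 I{\left(2 \right)} \left(-5\right) = - 8 \cdot 2^{2} \left(1 + 2\right) \left(-5\right) = - 8 \cdot 4 \cdot 3 \left(-5\right) = \left(-8\right) 12 \left(-5\right) = \left(-96\right) \left(-5\right) = 480$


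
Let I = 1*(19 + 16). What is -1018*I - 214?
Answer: -35844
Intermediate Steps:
I = 35 (I = 1*35 = 35)
-1018*I - 214 = -1018*35 - 214 = -35630 - 214 = -35844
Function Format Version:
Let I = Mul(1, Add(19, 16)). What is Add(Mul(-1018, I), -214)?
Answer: -35844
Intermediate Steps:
I = 35 (I = Mul(1, 35) = 35)
Add(Mul(-1018, I), -214) = Add(Mul(-1018, 35), -214) = Add(-35630, -214) = -35844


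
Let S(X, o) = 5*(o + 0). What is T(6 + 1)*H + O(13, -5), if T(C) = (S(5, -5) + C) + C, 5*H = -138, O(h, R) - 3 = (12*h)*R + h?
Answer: -2302/5 ≈ -460.40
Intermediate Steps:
O(h, R) = 3 + h + 12*R*h (O(h, R) = 3 + ((12*h)*R + h) = 3 + (12*R*h + h) = 3 + (h + 12*R*h) = 3 + h + 12*R*h)
S(X, o) = 5*o
H = -138/5 (H = (1/5)*(-138) = -138/5 ≈ -27.600)
T(C) = -25 + 2*C (T(C) = (5*(-5) + C) + C = (-25 + C) + C = -25 + 2*C)
T(6 + 1)*H + O(13, -5) = (-25 + 2*(6 + 1))*(-138/5) + (3 + 13 + 12*(-5)*13) = (-25 + 2*7)*(-138/5) + (3 + 13 - 780) = (-25 + 14)*(-138/5) - 764 = -11*(-138/5) - 764 = 1518/5 - 764 = -2302/5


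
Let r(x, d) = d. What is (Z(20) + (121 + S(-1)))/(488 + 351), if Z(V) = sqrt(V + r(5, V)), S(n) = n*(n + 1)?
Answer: 121/839 + 2*sqrt(10)/839 ≈ 0.15176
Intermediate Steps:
S(n) = n*(1 + n)
Z(V) = sqrt(2)*sqrt(V) (Z(V) = sqrt(V + V) = sqrt(2*V) = sqrt(2)*sqrt(V))
(Z(20) + (121 + S(-1)))/(488 + 351) = (sqrt(2)*sqrt(20) + (121 - (1 - 1)))/(488 + 351) = (sqrt(2)*(2*sqrt(5)) + (121 - 1*0))/839 = (2*sqrt(10) + (121 + 0))*(1/839) = (2*sqrt(10) + 121)*(1/839) = (121 + 2*sqrt(10))*(1/839) = 121/839 + 2*sqrt(10)/839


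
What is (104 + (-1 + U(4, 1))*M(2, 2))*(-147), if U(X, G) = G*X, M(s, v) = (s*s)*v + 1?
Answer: -19257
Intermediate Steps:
M(s, v) = 1 + v*s² (M(s, v) = s²*v + 1 = v*s² + 1 = 1 + v*s²)
(104 + (-1 + U(4, 1))*M(2, 2))*(-147) = (104 + (-1 + 1*4)*(1 + 2*2²))*(-147) = (104 + (-1 + 4)*(1 + 2*4))*(-147) = (104 + 3*(1 + 8))*(-147) = (104 + 3*9)*(-147) = (104 + 27)*(-147) = 131*(-147) = -19257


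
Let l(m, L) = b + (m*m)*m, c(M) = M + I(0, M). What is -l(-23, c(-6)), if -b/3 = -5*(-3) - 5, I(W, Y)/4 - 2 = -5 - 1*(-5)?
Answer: 12197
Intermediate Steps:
I(W, Y) = 8 (I(W, Y) = 8 + 4*(-5 - 1*(-5)) = 8 + 4*(-5 + 5) = 8 + 4*0 = 8 + 0 = 8)
b = -30 (b = -3*(-5*(-3) - 5) = -3*(15 - 5) = -3*10 = -30)
c(M) = 8 + M (c(M) = M + 8 = 8 + M)
l(m, L) = -30 + m**3 (l(m, L) = -30 + (m*m)*m = -30 + m**2*m = -30 + m**3)
-l(-23, c(-6)) = -(-30 + (-23)**3) = -(-30 - 12167) = -1*(-12197) = 12197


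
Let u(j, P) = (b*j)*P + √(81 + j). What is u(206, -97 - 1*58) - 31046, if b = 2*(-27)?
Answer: 1693174 + √287 ≈ 1.6932e+6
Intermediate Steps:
b = -54
u(j, P) = √(81 + j) - 54*P*j (u(j, P) = (-54*j)*P + √(81 + j) = -54*P*j + √(81 + j) = √(81 + j) - 54*P*j)
u(206, -97 - 1*58) - 31046 = (√(81 + 206) - 54*(-97 - 1*58)*206) - 31046 = (√287 - 54*(-97 - 58)*206) - 31046 = (√287 - 54*(-155)*206) - 31046 = (√287 + 1724220) - 31046 = (1724220 + √287) - 31046 = 1693174 + √287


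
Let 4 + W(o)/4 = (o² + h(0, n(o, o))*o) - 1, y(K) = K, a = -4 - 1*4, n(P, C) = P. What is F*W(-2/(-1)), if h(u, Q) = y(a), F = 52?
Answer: -3536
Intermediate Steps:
a = -8 (a = -4 - 4 = -8)
h(u, Q) = -8
W(o) = -20 - 32*o + 4*o² (W(o) = -16 + 4*((o² - 8*o) - 1) = -16 + 4*(-1 + o² - 8*o) = -16 + (-4 - 32*o + 4*o²) = -20 - 32*o + 4*o²)
F*W(-2/(-1)) = 52*(-20 - (-64)/(-1) + 4*(-2/(-1))²) = 52*(-20 - (-64)*(-1) + 4*(-2*(-1))²) = 52*(-20 - 32*2 + 4*2²) = 52*(-20 - 64 + 4*4) = 52*(-20 - 64 + 16) = 52*(-68) = -3536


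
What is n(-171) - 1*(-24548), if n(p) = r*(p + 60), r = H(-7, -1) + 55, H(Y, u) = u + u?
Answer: 18665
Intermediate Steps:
H(Y, u) = 2*u
r = 53 (r = 2*(-1) + 55 = -2 + 55 = 53)
n(p) = 3180 + 53*p (n(p) = 53*(p + 60) = 53*(60 + p) = 3180 + 53*p)
n(-171) - 1*(-24548) = (3180 + 53*(-171)) - 1*(-24548) = (3180 - 9063) + 24548 = -5883 + 24548 = 18665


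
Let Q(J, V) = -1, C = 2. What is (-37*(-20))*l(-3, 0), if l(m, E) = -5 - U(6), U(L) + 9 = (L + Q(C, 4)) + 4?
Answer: -3700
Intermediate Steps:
U(L) = -6 + L (U(L) = -9 + ((L - 1) + 4) = -9 + ((-1 + L) + 4) = -9 + (3 + L) = -6 + L)
l(m, E) = -5 (l(m, E) = -5 - (-6 + 6) = -5 - 1*0 = -5 + 0 = -5)
(-37*(-20))*l(-3, 0) = -37*(-20)*(-5) = 740*(-5) = -3700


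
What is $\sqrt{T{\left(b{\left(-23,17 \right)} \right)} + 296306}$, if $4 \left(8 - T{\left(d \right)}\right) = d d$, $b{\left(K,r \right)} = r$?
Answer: $\frac{21 \sqrt{2687}}{2} \approx 544.28$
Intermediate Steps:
$T{\left(d \right)} = 8 - \frac{d^{2}}{4}$ ($T{\left(d \right)} = 8 - \frac{d d}{4} = 8 - \frac{d^{2}}{4}$)
$\sqrt{T{\left(b{\left(-23,17 \right)} \right)} + 296306} = \sqrt{\left(8 - \frac{17^{2}}{4}\right) + 296306} = \sqrt{\left(8 - \frac{289}{4}\right) + 296306} = \sqrt{- \frac{257}{4} + 296306} = \sqrt{\frac{1184967}{4}} = \frac{21 \sqrt{2687}}{2}$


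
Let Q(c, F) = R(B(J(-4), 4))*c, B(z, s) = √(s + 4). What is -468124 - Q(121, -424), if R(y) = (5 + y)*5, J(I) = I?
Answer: -471149 - 1210*√2 ≈ -4.7286e+5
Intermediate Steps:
B(z, s) = √(4 + s)
R(y) = 25 + 5*y
Q(c, F) = c*(25 + 10*√2) (Q(c, F) = (25 + 5*√(4 + 4))*c = (25 + 5*√8)*c = (25 + 5*(2*√2))*c = (25 + 10*√2)*c = c*(25 + 10*√2))
-468124 - Q(121, -424) = -468124 - 5*121*(5 + 2*√2) = -468124 - (3025 + 1210*√2) = -468124 + (-3025 - 1210*√2) = -471149 - 1210*√2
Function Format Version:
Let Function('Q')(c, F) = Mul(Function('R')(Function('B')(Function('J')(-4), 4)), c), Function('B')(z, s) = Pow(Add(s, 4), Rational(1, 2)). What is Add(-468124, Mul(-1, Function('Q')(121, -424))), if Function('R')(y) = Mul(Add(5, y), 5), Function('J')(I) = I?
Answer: Add(-471149, Mul(-1210, Pow(2, Rational(1, 2)))) ≈ -4.7286e+5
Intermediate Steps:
Function('B')(z, s) = Pow(Add(4, s), Rational(1, 2))
Function('R')(y) = Add(25, Mul(5, y))
Function('Q')(c, F) = Mul(c, Add(25, Mul(10, Pow(2, Rational(1, 2))))) (Function('Q')(c, F) = Mul(Add(25, Mul(5, Pow(Add(4, 4), Rational(1, 2)))), c) = Mul(Add(25, Mul(5, Pow(8, Rational(1, 2)))), c) = Mul(Add(25, Mul(5, Mul(2, Pow(2, Rational(1, 2))))), c) = Mul(Add(25, Mul(10, Pow(2, Rational(1, 2)))), c) = Mul(c, Add(25, Mul(10, Pow(2, Rational(1, 2))))))
Add(-468124, Mul(-1, Function('Q')(121, -424))) = Add(-468124, Mul(-1, Mul(5, 121, Add(5, Mul(2, Pow(2, Rational(1, 2))))))) = Add(-468124, Mul(-1, Add(3025, Mul(1210, Pow(2, Rational(1, 2)))))) = Add(-468124, Add(-3025, Mul(-1210, Pow(2, Rational(1, 2))))) = Add(-471149, Mul(-1210, Pow(2, Rational(1, 2))))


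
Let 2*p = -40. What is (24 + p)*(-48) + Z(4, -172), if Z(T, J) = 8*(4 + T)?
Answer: -128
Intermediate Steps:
p = -20 (p = (½)*(-40) = -20)
Z(T, J) = 32 + 8*T
(24 + p)*(-48) + Z(4, -172) = (24 - 20)*(-48) + (32 + 8*4) = 4*(-48) + (32 + 32) = -192 + 64 = -128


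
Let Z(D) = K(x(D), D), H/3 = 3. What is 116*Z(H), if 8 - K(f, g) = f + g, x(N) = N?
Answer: -1160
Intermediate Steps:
H = 9 (H = 3*3 = 9)
K(f, g) = 8 - f - g (K(f, g) = 8 - (f + g) = 8 + (-f - g) = 8 - f - g)
Z(D) = 8 - 2*D (Z(D) = 8 - D - D = 8 - 2*D)
116*Z(H) = 116*(8 - 2*9) = 116*(8 - 18) = 116*(-10) = -1160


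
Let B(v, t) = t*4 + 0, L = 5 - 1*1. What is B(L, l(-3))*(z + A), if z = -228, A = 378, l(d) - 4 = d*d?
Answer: 7800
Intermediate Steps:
L = 4 (L = 5 - 1 = 4)
l(d) = 4 + d² (l(d) = 4 + d*d = 4 + d²)
B(v, t) = 4*t (B(v, t) = 4*t + 0 = 4*t)
B(L, l(-3))*(z + A) = (4*(4 + (-3)²))*(-228 + 378) = (4*(4 + 9))*150 = (4*13)*150 = 52*150 = 7800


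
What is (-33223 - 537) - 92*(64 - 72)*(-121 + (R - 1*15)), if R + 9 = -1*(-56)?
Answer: -99264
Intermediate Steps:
R = 47 (R = -9 - 1*(-56) = -9 + 56 = 47)
(-33223 - 537) - 92*(64 - 72)*(-121 + (R - 1*15)) = (-33223 - 537) - 92*(64 - 72)*(-121 + (47 - 1*15)) = -33760 - (-736)*(-121 + (47 - 15)) = -33760 - (-736)*(-121 + 32) = -33760 - (-736)*(-89) = -33760 - 92*712 = -33760 - 65504 = -99264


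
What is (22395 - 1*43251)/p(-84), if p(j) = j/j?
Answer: -20856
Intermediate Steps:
p(j) = 1
(22395 - 1*43251)/p(-84) = (22395 - 1*43251)/1 = (22395 - 43251)*1 = -20856*1 = -20856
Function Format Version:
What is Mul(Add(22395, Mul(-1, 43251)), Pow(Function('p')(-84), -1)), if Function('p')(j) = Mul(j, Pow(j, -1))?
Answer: -20856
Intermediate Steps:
Function('p')(j) = 1
Mul(Add(22395, Mul(-1, 43251)), Pow(Function('p')(-84), -1)) = Mul(Add(22395, Mul(-1, 43251)), Pow(1, -1)) = Mul(Add(22395, -43251), 1) = Mul(-20856, 1) = -20856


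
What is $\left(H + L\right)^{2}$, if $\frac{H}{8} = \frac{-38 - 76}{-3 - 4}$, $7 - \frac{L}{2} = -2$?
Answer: $\frac{1077444}{49} \approx 21989.0$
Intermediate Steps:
$L = 18$ ($L = 14 - -4 = 14 + 4 = 18$)
$H = \frac{912}{7}$ ($H = 8 \frac{-38 - 76}{-3 - 4} = 8 \left(- \frac{114}{-3 - 4}\right) = 8 \left(- \frac{114}{-7}\right) = 8 \left(\left(-114\right) \left(- \frac{1}{7}\right)\right) = 8 \cdot \frac{114}{7} = \frac{912}{7} \approx 130.29$)
$\left(H + L\right)^{2} = \left(\frac{912}{7} + 18\right)^{2} = \left(\frac{1038}{7}\right)^{2} = \frac{1077444}{49}$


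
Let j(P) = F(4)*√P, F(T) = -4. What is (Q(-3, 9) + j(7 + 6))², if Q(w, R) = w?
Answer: 217 + 24*√13 ≈ 303.53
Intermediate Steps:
j(P) = -4*√P
(Q(-3, 9) + j(7 + 6))² = (-3 - 4*√(7 + 6))² = (-3 - 4*√13)²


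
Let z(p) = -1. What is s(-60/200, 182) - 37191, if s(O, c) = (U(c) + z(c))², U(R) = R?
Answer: -4430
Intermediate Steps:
s(O, c) = (-1 + c)² (s(O, c) = (c - 1)² = (-1 + c)²)
s(-60/200, 182) - 37191 = (-1 + 182)² - 37191 = 181² - 37191 = 32761 - 37191 = -4430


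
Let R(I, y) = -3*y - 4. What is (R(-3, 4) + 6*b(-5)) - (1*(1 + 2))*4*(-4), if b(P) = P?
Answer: 2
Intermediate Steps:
R(I, y) = -4 - 3*y
(R(-3, 4) + 6*b(-5)) - (1*(1 + 2))*4*(-4) = ((-4 - 3*4) + 6*(-5)) - (1*(1 + 2))*4*(-4) = ((-4 - 12) - 30) - (1*3)*4*(-4) = (-16 - 30) - 3*4*(-4) = -46 - 12*(-4) = -46 - 1*(-48) = -46 + 48 = 2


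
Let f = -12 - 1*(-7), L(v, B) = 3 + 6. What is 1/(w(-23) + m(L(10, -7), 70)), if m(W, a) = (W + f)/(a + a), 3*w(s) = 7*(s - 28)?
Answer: -35/4164 ≈ -0.0084054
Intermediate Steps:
L(v, B) = 9
f = -5 (f = -12 + 7 = -5)
w(s) = -196/3 + 7*s/3 (w(s) = (7*(s - 28))/3 = (7*(-28 + s))/3 = (-196 + 7*s)/3 = -196/3 + 7*s/3)
m(W, a) = (-5 + W)/(2*a) (m(W, a) = (W - 5)/(a + a) = (-5 + W)/((2*a)) = (-5 + W)*(1/(2*a)) = (-5 + W)/(2*a))
1/(w(-23) + m(L(10, -7), 70)) = 1/((-196/3 + (7/3)*(-23)) + (½)*(-5 + 9)/70) = 1/((-196/3 - 161/3) + (½)*(1/70)*4) = 1/(-119 + 1/35) = 1/(-4164/35) = -35/4164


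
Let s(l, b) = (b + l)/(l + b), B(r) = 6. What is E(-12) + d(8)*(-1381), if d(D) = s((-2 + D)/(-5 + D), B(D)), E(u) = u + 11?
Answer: -1382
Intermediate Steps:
s(l, b) = 1 (s(l, b) = (b + l)/(b + l) = 1)
E(u) = 11 + u
d(D) = 1
E(-12) + d(8)*(-1381) = (11 - 12) + 1*(-1381) = -1 - 1381 = -1382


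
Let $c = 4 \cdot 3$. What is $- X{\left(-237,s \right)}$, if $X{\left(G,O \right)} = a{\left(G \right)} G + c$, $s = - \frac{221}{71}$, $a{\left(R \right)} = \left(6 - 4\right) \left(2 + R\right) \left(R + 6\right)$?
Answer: $25731078$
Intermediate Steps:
$a{\left(R \right)} = \left(4 + 2 R\right) \left(6 + R\right)$ ($a{\left(R \right)} = 2 \left(2 + R\right) \left(6 + R\right) = \left(4 + 2 R\right) \left(6 + R\right)$)
$c = 12$
$s = - \frac{221}{71}$ ($s = \left(-221\right) \frac{1}{71} = - \frac{221}{71} \approx -3.1127$)
$X{\left(G,O \right)} = 12 + G \left(24 + 2 G^{2} + 16 G\right)$ ($X{\left(G,O \right)} = \left(24 + 2 G^{2} + 16 G\right) G + 12 = G \left(24 + 2 G^{2} + 16 G\right) + 12 = 12 + G \left(24 + 2 G^{2} + 16 G\right)$)
$- X{\left(-237,s \right)} = - (12 + 2 \left(-237\right) \left(12 + \left(-237\right)^{2} + 8 \left(-237\right)\right)) = - (12 + 2 \left(-237\right) \left(12 + 56169 - 1896\right)) = - (12 + 2 \left(-237\right) 54285) = - (12 - 25731090) = \left(-1\right) \left(-25731078\right) = 25731078$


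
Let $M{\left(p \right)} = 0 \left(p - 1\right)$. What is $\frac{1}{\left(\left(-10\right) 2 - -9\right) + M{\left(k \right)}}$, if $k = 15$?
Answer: $- \frac{1}{11} \approx -0.090909$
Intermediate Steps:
$M{\left(p \right)} = 0$ ($M{\left(p \right)} = 0 \left(-1 + p\right) = 0$)
$\frac{1}{\left(\left(-10\right) 2 - -9\right) + M{\left(k \right)}} = \frac{1}{\left(\left(-10\right) 2 - -9\right) + 0} = \frac{1}{\left(-20 + 9\right) + 0} = \frac{1}{-11 + 0} = \frac{1}{-11} = - \frac{1}{11}$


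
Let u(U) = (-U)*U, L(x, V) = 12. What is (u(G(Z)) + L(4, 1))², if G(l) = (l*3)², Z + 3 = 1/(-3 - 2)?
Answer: 28099710439056/390625 ≈ 7.1935e+7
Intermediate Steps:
Z = -16/5 (Z = -3 + 1/(-3 - 2) = -3 + 1/(-5) = -3 - ⅕ = -16/5 ≈ -3.2000)
G(l) = 9*l² (G(l) = (3*l)² = 9*l²)
u(U) = -U²
(u(G(Z)) + L(4, 1))² = (-(9*(-16/5)²)² + 12)² = (-(9*(256/25))² + 12)² = (-(2304/25)² + 12)² = (-1*5308416/625 + 12)² = (-5308416/625 + 12)² = (-5300916/625)² = 28099710439056/390625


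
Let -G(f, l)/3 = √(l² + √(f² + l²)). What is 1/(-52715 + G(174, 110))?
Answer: -1/(52715 + 3*√(12100 + 2*√10594)) ≈ -1.8851e-5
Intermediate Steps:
G(f, l) = -3*√(l² + √(f² + l²))
1/(-52715 + G(174, 110)) = 1/(-52715 - 3*√(110² + √(174² + 110²))) = 1/(-52715 - 3*√(12100 + √(30276 + 12100))) = 1/(-52715 - 3*√(12100 + √42376)) = 1/(-52715 - 3*√(12100 + 2*√10594))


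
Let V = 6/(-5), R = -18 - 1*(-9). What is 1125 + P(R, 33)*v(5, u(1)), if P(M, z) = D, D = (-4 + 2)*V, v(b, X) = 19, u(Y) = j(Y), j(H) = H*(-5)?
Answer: 5853/5 ≈ 1170.6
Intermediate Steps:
j(H) = -5*H
u(Y) = -5*Y
R = -9 (R = -18 + 9 = -9)
V = -6/5 (V = 6*(-1/5) = -6/5 ≈ -1.2000)
D = 12/5 (D = (-4 + 2)*(-6/5) = -2*(-6/5) = 12/5 ≈ 2.4000)
P(M, z) = 12/5
1125 + P(R, 33)*v(5, u(1)) = 1125 + (12/5)*19 = 1125 + 228/5 = 5853/5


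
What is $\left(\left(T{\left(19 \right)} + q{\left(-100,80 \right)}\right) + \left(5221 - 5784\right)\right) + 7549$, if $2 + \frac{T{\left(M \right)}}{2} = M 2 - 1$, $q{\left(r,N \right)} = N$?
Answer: $7136$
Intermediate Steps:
$T{\left(M \right)} = -6 + 4 M$ ($T{\left(M \right)} = -4 + 2 \left(M 2 - 1\right) = -4 + 2 \left(2 M - 1\right) = -4 + 2 \left(-1 + 2 M\right) = -4 + \left(-2 + 4 M\right) = -6 + 4 M$)
$\left(\left(T{\left(19 \right)} + q{\left(-100,80 \right)}\right) + \left(5221 - 5784\right)\right) + 7549 = \left(\left(\left(-6 + 4 \cdot 19\right) + 80\right) + \left(5221 - 5784\right)\right) + 7549 = \left(\left(\left(-6 + 76\right) + 80\right) + \left(5221 - 5784\right)\right) + 7549 = \left(\left(70 + 80\right) - 563\right) + 7549 = \left(150 - 563\right) + 7549 = -413 + 7549 = 7136$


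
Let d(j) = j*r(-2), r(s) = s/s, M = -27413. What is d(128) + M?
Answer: -27285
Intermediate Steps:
r(s) = 1
d(j) = j (d(j) = j*1 = j)
d(128) + M = 128 - 27413 = -27285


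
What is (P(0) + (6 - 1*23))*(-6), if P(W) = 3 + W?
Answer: 84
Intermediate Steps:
(P(0) + (6 - 1*23))*(-6) = ((3 + 0) + (6 - 1*23))*(-6) = (3 + (6 - 23))*(-6) = (3 - 17)*(-6) = -14*(-6) = 84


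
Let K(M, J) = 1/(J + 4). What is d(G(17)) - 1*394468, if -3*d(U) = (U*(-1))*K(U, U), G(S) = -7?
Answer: -3550205/9 ≈ -3.9447e+5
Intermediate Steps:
K(M, J) = 1/(4 + J)
d(U) = U/(3*(4 + U)) (d(U) = -U*(-1)/(3*(4 + U)) = -(-U)/(3*(4 + U)) = -(-1)*U/(3*(4 + U)) = U/(3*(4 + U)))
d(G(17)) - 1*394468 = (1/3)*(-7)/(4 - 7) - 1*394468 = (1/3)*(-7)/(-3) - 394468 = (1/3)*(-7)*(-1/3) - 394468 = 7/9 - 394468 = -3550205/9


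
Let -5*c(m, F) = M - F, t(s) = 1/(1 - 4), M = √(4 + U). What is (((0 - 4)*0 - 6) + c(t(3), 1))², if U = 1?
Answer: (29 + √5)²/25 ≈ 39.028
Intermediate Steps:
M = √5 (M = √(4 + 1) = √5 ≈ 2.2361)
t(s) = -⅓ (t(s) = 1/(-3) = -⅓)
c(m, F) = -√5/5 + F/5 (c(m, F) = -(√5 - F)/5 = -√5/5 + F/5)
(((0 - 4)*0 - 6) + c(t(3), 1))² = (((0 - 4)*0 - 6) + (-√5/5 + (⅕)*1))² = ((-4*0 - 6) + (-√5/5 + ⅕))² = ((0 - 6) + (⅕ - √5/5))² = (-6 + (⅕ - √5/5))² = (-29/5 - √5/5)²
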